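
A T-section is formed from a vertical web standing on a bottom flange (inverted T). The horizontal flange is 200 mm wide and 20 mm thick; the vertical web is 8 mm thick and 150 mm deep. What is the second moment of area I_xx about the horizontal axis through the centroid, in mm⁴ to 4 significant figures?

Break the section into simple shapes (no overlaps), measuring from the bottom-left corner of the bounding box.
Flange: 200 × 20, A = 4 000 mm², y = 10 mm, Ī = 133 333 mm⁴.
Web: 8 × 150, A = 1 200 mm², y = 95 mm, Ī = 2 250 000 mm⁴.
Centroid: ȳ = ΣA·y / ΣA = 29.6154 mm.
Transfer each piece to the horizontal axis through the centroid using Ī + A·d² with d = y − 29.6154:
  flange: d = -19.6154 mm → contributes +1 672 387 mm⁴
  web: d = 65.3846 mm → contributes +7 380 178 mm⁴
Total I = 9 052 564 mm⁴.

I_xx ≈ 9.053 × 10⁶ mm⁴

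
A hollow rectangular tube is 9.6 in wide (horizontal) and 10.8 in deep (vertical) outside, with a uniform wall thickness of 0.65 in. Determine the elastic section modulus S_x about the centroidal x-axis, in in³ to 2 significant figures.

Decompose the section into non-overlapping parts with the origin at the bottom-left of its bounding rectangle.
Outer rectangle: 9.6 × 10.8, A = 103.7 in², y = 5.4 in, Ī = 1 008 in⁴.
Inner void (subtracted): 8.3 × 9.5, A = 78.85 in², y = 5.4 in, Ī = 593 in⁴.
By symmetry the centroid is at mid-height, ȳ = 5.4 in.
All pieces are centred on the centroidal x-axis, so I = ΣĪ (holes subtracted) = 414.8 in⁴.
Extreme fibre distance c = 5.4 in; S = I/c = 76.81 in³.

S_x ≈ 77 in³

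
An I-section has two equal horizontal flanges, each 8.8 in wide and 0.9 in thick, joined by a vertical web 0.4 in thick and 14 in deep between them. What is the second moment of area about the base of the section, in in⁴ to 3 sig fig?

I_base ≈ 2310 in⁴

Treat the section as a set of non-overlapping primitives; coordinates are from the bounding-box lower-left.
Bottom flange: 8.8 × 0.9, A = 7.92 in², y = 0.45 in, Ī = 0.5346 in⁴.
Web: 0.4 × 14, A = 5.6 in², y = 7.9 in, Ī = 91.467 in⁴.
Top flange: 8.8 × 0.9, A = 7.92 in², y = 15.35 in, Ī = 0.5346 in⁴.
Transfer each piece to a horizontal axis along the bottom face using Ī + A·d² with d = y − 0:
  bottom flange: d = 0.45 in → contributes +2.1384 in⁴
  web: d = 7.9 in → contributes +440.96 in⁴
  top flange: d = 15.35 in → contributes +1866.7 in⁴
Total I = 2309.8 in⁴.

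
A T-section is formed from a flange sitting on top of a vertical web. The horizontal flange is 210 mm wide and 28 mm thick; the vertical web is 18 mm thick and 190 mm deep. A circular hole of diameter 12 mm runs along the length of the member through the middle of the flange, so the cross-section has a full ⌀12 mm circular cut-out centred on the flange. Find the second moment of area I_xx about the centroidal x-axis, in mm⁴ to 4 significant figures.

I_xx ≈ 3.618 × 10⁷ mm⁴

Split into non-overlapping primitives; take the origin at the lower-left of the bounding box.
Flange: 210 × 28, A = 5 880 mm², y = 204 mm, Ī = 384 160 mm⁴.
Web: 18 × 190, A = 3 420 mm², y = 95 mm, Ī = 10 288 500 mm⁴.
Hole (subtracted): ⌀12, A = 113.097 mm², y = 204 mm, Ī = 1017.88 mm⁴.
Centroid: ȳ = ΣA·y / ΣA = 163.423 mm.
Transfer each piece to the centroidal x-axis using Ī + A·d² with d = y − 163.423:
  flange: d = 40.5773 mm → contributes +10 065 697 mm⁴
  web: d = -68.4227 mm → contributes +26 299 782 mm⁴
  hole: d = 40.5773 mm → contributes −187 235 mm⁴
Total I = 36 178 244 mm⁴.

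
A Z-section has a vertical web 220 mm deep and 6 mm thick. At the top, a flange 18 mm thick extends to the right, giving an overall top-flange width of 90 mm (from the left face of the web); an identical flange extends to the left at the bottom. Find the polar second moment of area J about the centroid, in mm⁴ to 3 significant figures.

J ≈ 4.42 × 10⁷ mm⁴

Break the section into simple shapes (no overlaps), measuring from the bottom-left corner of the bounding box.
Web: 6 × 220, A = 1 320 mm², y = 110 mm, Ī = 5 324 000 mm⁴.
Top flange (beyond web): 84 × 18, A = 1 512 mm², y = 211 mm, Ī = 40 824 mm⁴.
Bottom flange (beyond web): 84 × 18, A = 1 512 mm², y = 9 mm, Ī = 40 824 mm⁴.
Centroid: ȳ = ΣA·y / ΣA = 110 mm.
Transfer each piece to the centroidal x-axis using Ī + A·d² with d = y − 110:
  web: d = 0 mm → contributes +5 324 000 mm⁴
  top flange (beyond web): d = 101 mm → contributes +15 464 736 mm⁴
  bottom flange (beyond web): d = -101 mm → contributes +15 464 736 mm⁴
Total I = 36 253 472 mm⁴.
For the y-axis: x̄ = 87 mm.
Repeating about the centroidal y-axis gives I_y = 7 905 672 mm⁴.
Polar second moment: J = I_x + I_y = 44 159 144 mm⁴.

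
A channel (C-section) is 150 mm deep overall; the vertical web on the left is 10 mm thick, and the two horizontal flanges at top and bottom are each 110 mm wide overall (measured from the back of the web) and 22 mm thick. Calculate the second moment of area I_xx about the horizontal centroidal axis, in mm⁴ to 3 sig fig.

I_xx ≈ 2.10 × 10⁷ mm⁴

Decompose the section into non-overlapping parts with the origin at the bottom-left of its bounding rectangle.
Web: 10 × 150, A = 1 500 mm², y = 75 mm, Ī = 2 812 500 mm⁴.
Top flange (beyond web): 100 × 22, A = 2 200 mm², y = 139 mm, Ī = 88 733 mm⁴.
Bottom flange (beyond web): 100 × 22, A = 2 200 mm², y = 11 mm, Ī = 88 733 mm⁴.
By symmetry the centroid is at mid-height, ȳ = 75 mm.
Transfer each piece to the horizontal centroidal axis using Ī + A·d² with d = y − 75:
  web: d = 0 mm → contributes +2 812 500 mm⁴
  top flange (beyond web): d = 64 mm → contributes +9 099 933 mm⁴
  bottom flange (beyond web): d = -64 mm → contributes +9 099 933 mm⁴
Total I = 21 012 367 mm⁴.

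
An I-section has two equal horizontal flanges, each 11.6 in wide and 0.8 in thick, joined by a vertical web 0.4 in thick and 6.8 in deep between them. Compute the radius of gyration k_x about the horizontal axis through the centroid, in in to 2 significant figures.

Split into non-overlapping primitives; take the origin at the lower-left of the bounding box.
Bottom flange: 11.6 × 0.8, A = 9.28 in², y = 0.4 in, Ī = 0.4949 in⁴.
Web: 0.4 × 6.8, A = 2.72 in², y = 4.2 in, Ī = 10.48 in⁴.
Top flange: 11.6 × 0.8, A = 9.28 in², y = 8 in, Ī = 0.4949 in⁴.
By symmetry the centroid is at mid-height, ȳ = 4.2 in.
Transfer each piece to the horizontal axis through the centroid using Ī + A·d² with d = y − 4.2:
  bottom flange: d = -3.8 in → contributes +134.5 in⁴
  web: d = 0 in → contributes +10.48 in⁴
  top flange: d = 3.8 in → contributes +134.5 in⁴
Total I = 279.5 in⁴.
Radius of gyration: k = √(I/A) = √(279.5 / 21.28) = 3.624 in.

k_x ≈ 3.6 in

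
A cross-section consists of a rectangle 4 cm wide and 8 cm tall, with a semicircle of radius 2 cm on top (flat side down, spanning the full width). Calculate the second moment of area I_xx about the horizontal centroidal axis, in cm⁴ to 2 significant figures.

Split into non-overlapping primitives; take the origin at the lower-left of the bounding box.
Rectangular body: 4 × 8, A = 32 cm², y = 4 cm, Ī = 170.7 cm⁴.
Semicircular cap: semicircle r = 2, A = 6.283 cm², y = 8.849 cm, Ī = 1.756 cm⁴.
Centroid: ȳ = ΣA·y / ΣA = 4.796 cm.
Transfer each piece to the horizontal centroidal axis using Ī + A·d² with d = y − 4.796:
  rectangular body: d = -0.7958 cm → contributes +190.9 cm⁴
  semicircular cap: d = 4.053 cm → contributes +105 cm⁴
Total I = 295.9 cm⁴.

I_xx ≈ 300 cm⁴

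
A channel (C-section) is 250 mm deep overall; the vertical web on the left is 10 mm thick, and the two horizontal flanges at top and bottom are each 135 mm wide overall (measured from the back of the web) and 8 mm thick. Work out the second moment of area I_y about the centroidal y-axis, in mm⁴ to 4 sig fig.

Decompose the section into non-overlapping parts with the origin at the bottom-left of its bounding rectangle.
Web: 10 × 250, A = 2 500 mm², x = 5 mm, Ī = 20833.3 mm⁴.
Top flange (beyond web): 125 × 8, A = 1 000 mm², x = 72.5 mm, Ī = 1 302 083 mm⁴.
Bottom flange (beyond web): 125 × 8, A = 1 000 mm², x = 72.5 mm, Ī = 1 302 083 mm⁴.
Centroid: x̄ = ΣA·x / ΣA = 35 mm.
Transfer each piece to the centroidal y-axis using Ī + A·d² with d = x − 35:
  web: d = -30 mm → contributes +2 270 833 mm⁴
  top flange (beyond web): d = 37.5 mm → contributes +2 708 333 mm⁴
  bottom flange (beyond web): d = 37.5 mm → contributes +2 708 333 mm⁴
Total I = 7 687 500 mm⁴.

I_y ≈ 7.688 × 10⁶ mm⁴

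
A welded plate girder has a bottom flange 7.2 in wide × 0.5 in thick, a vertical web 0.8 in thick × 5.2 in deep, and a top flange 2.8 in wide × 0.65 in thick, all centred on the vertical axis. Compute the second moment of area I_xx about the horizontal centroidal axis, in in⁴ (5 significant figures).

I_xx ≈ 51.781 in⁴

Break the section into simple shapes (no overlaps), measuring from the bottom-left corner of the bounding box.
Bottom plate: 7.2 × 0.5, A = 3.6 in², y = 0.25 in, Ī = 0.075 in⁴.
Web plate: 0.8 × 5.2, A = 4.16 in², y = 3.1 in, Ī = 9.373867 in⁴.
Top plate: 2.8 × 0.65, A = 1.82 in², y = 6.025 in, Ī = 0.06407917 in⁴.
Centroid: ȳ = ΣA·y / ΣA = 2.584708 in.
Transfer each piece to the horizontal centroidal axis using Ī + A·d² with d = y − 2.584708:
  bottom plate: d = -2.334708 in → contributes +19.6981 in⁴
  web plate: d = 0.5152923 in → contributes +10.47846 in⁴
  top plate: d = 3.440292 in → contributes +21.60489 in⁴
Total I = 51.78144 in⁴.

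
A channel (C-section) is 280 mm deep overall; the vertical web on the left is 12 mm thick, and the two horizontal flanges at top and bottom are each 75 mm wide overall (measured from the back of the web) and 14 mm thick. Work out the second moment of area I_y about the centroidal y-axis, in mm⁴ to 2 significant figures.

Treat the section as a set of non-overlapping primitives; coordinates are from the bounding-box lower-left.
Web: 12 × 280, A = 3 360 mm², x = 6 mm, Ī = 40 320 mm⁴.
Top flange (beyond web): 63 × 14, A = 882 mm², x = 43.5 mm, Ī = 291 722 mm⁴.
Bottom flange (beyond web): 63 × 14, A = 882 mm², x = 43.5 mm, Ī = 291 722 mm⁴.
Centroid: x̄ = ΣA·x / ΣA = 18.91 mm.
Transfer each piece to the centroidal y-axis using Ī + A·d² with d = x − 18.91:
  web: d = -12.91 mm → contributes +600 311 mm⁴
  top flange (beyond web): d = 24.59 mm → contributes +825 046 mm⁴
  bottom flange (beyond web): d = 24.59 mm → contributes +825 046 mm⁴
Total I = 2 250 402 mm⁴.

I_y ≈ 2.3 × 10⁶ mm⁴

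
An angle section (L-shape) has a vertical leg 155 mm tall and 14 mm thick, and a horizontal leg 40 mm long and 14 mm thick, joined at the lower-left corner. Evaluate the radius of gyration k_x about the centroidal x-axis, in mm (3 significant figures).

Treat the section as a set of non-overlapping primitives; coordinates are from the bounding-box lower-left.
Vertical leg: 14 × 155, A = 2 170 mm², y = 77.5 mm, Ī = 4 344 521 mm⁴.
Horizontal leg (remainder): 26 × 14, A = 364 mm², y = 7 mm, Ī = 5945.3 mm⁴.
Centroid: ȳ = ΣA·y / ΣA = 67.373 mm.
Transfer each piece to the centroidal x-axis using Ī + A·d² with d = y − 67.373:
  vertical leg: d = 10.127 mm → contributes +4 567 071 mm⁴
  horizontal leg (remainder): d = -60.373 mm → contributes +1 332 685 mm⁴
Total I = 5 899 756 mm⁴.
Radius of gyration: k = √(I/A) = √(5 899 756 / 2 534) = 48.252 mm.

k_x ≈ 48.3 mm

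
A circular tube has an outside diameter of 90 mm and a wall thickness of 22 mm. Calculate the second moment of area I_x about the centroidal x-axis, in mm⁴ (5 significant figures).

Break the section into simple shapes (no overlaps), measuring from the bottom-left corner of the bounding box.
Outer circle: ⌀90, A = 6361.725 mm², y = 45 mm, Ī = 3 220 623 mm⁴.
Bore (subtracted): ⌀46, A = 1661.903 mm², y = 45 mm, Ī = 219786.6 mm⁴.
By symmetry the centroid is at mid-height, ȳ = 45 mm.
All pieces are centred on the centroidal x-axis, so I = ΣĪ (holes subtracted) = 3 000 837 mm⁴.

I_x ≈ 3.0008 × 10⁶ mm⁴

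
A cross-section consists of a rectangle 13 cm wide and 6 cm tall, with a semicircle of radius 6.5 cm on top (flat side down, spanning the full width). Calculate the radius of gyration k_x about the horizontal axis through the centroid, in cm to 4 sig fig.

k_x ≈ 3.349 cm

Split into non-overlapping primitives; take the origin at the lower-left of the bounding box.
Rectangular body: 13 × 6, A = 78 cm², y = 3 cm, Ī = 234 cm⁴.
Semicircular cap: semicircle r = 6.5, A = 66.3661 cm², y = 8.75869 cm, Ī = 195.923 cm⁴.
Centroid: ȳ = ΣA·y / ΣA = 5.64731 cm.
Transfer each piece to the horizontal axis through the centroid using Ī + A·d² with d = y − 5.64731:
  rectangular body: d = -2.64731 cm → contributes +780.643 cm⁴
  semicircular cap: d = 3.11138 cm → contributes +838.392 cm⁴
Total I = 1619.03 cm⁴.
Radius of gyration: k = √(I/A) = √(1619.03 / 144.366) = 3.34885 cm.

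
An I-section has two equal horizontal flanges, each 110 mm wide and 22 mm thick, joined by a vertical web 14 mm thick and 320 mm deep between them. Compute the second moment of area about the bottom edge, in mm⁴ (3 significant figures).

Break the section into simple shapes (no overlaps), measuring from the bottom-left corner of the bounding box.
Bottom flange: 110 × 22, A = 2 420 mm², y = 11 mm, Ī = 97 607 mm⁴.
Web: 14 × 320, A = 4 480 mm², y = 182 mm, Ī = 38 229 333 mm⁴.
Top flange: 110 × 22, A = 2 420 mm², y = 353 mm, Ī = 97 607 mm⁴.
Transfer each piece to a horizontal axis along the bottom face using Ī + A·d² with d = y − 0:
  bottom flange: d = 11 mm → contributes +390 427 mm⁴
  web: d = 182 mm → contributes +186 624 853 mm⁴
  top flange: d = 353 mm → contributes +301 651 387 mm⁴
Total I = 488 666 667 mm⁴.

I_base ≈ 4.89 × 10⁸ mm⁴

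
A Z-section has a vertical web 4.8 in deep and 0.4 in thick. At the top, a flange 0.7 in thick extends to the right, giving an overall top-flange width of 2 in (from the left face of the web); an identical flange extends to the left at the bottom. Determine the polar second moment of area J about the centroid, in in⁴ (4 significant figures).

Break the section into simple shapes (no overlaps), measuring from the bottom-left corner of the bounding box.
Web: 0.4 × 4.8, A = 1.92 in², y = 2.4 in, Ī = 3.6864 in⁴.
Top flange (beyond web): 1.6 × 0.7, A = 1.12 in², y = 4.45 in, Ī = 0.0457333 in⁴.
Bottom flange (beyond web): 1.6 × 0.7, A = 1.12 in², y = 0.35 in, Ī = 0.0457333 in⁴.
Centroid: ȳ = ΣA·y / ΣA = 2.4 in.
Transfer each piece to the centroidal x-axis using Ī + A·d² with d = y − 2.4:
  web: d = 0 in → contributes +3.6864 in⁴
  top flange (beyond web): d = 2.05 in → contributes +4.75253 in⁴
  bottom flange (beyond web): d = -2.05 in → contributes +4.75253 in⁴
Total I = 13.1915 in⁴.
For the y-axis: x̄ = 1.8 in.
Repeating about the centroidal y-axis gives I_y = 2.74347 in⁴.
Polar second moment: J = I_x + I_y = 15.9349 in⁴.

J ≈ 15.93 in⁴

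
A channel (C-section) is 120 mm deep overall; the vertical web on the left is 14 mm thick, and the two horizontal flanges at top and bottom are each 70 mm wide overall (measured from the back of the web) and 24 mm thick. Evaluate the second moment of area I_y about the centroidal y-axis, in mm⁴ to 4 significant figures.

Decompose the section into non-overlapping parts with the origin at the bottom-left of its bounding rectangle.
Web: 14 × 120, A = 1 680 mm², x = 7 mm, Ī = 27 440 mm⁴.
Top flange (beyond web): 56 × 24, A = 1 344 mm², x = 42 mm, Ī = 351 232 mm⁴.
Bottom flange (beyond web): 56 × 24, A = 1 344 mm², x = 42 mm, Ī = 351 232 mm⁴.
Centroid: x̄ = ΣA·x / ΣA = 28.5385 mm.
Transfer each piece to the centroidal y-axis using Ī + A·d² with d = x − 28.5385:
  web: d = -21.5385 mm → contributes +806 801 mm⁴
  top flange (beyond web): d = 13.4615 mm → contributes +594 782 mm⁴
  bottom flange (beyond web): d = 13.4615 mm → contributes +594 782 mm⁴
Total I = 1 996 366 mm⁴.

I_y ≈ 1.996 × 10⁶ mm⁴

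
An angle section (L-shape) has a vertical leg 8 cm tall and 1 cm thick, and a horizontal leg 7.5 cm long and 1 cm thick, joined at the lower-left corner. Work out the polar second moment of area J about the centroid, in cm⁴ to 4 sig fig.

J ≈ 161.1 cm⁴

Split into non-overlapping primitives; take the origin at the lower-left of the bounding box.
Vertical leg: 1 × 8, A = 8 cm², y = 4 cm, Ī = 42.6667 cm⁴.
Horizontal leg (remainder): 6.5 × 1, A = 6.5 cm², y = 0.5 cm, Ī = 0.541667 cm⁴.
Centroid: ȳ = ΣA·y / ΣA = 2.43103 cm.
Transfer each piece to the centroidal x-axis using Ī + A·d² with d = y − 2.43103:
  vertical leg: d = 1.56897 cm → contributes +62.3599 cm⁴
  horizontal leg (remainder): d = -1.93103 cm → contributes +24.7795 cm⁴
Total I = 87.1394 cm⁴.
For the y-axis: x̄ = 2.18103 cm.
Repeating about the centroidal y-axis gives I_y = 73.9831 cm⁴.
Polar second moment: J = I_x + I_y = 161.122 cm⁴.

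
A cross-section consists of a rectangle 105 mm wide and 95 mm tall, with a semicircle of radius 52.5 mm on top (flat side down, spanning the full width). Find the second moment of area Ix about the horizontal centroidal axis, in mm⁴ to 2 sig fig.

Break the section into simple shapes (no overlaps), measuring from the bottom-left corner of the bounding box.
Rectangular body: 105 × 95, A = 9 975 mm², y = 47.5 mm, Ī = 7 502 031 mm⁴.
Semicircular cap: semicircle r = 52.5, A = 4 330 mm², y = 117.3 mm, Ī = 833 814 mm⁴.
Centroid: ȳ = ΣA·y / ΣA = 68.62 mm.
Transfer each piece to the horizontal centroidal axis using Ī + A·d² with d = y − 68.62:
  rectangular body: d = -21.12 mm → contributes +11 951 694 mm⁴
  semicircular cap: d = 48.66 mm → contributes +11 085 646 mm⁴
Total I = 23 037 340 mm⁴.

Ix ≈ 2.3 × 10⁷ mm⁴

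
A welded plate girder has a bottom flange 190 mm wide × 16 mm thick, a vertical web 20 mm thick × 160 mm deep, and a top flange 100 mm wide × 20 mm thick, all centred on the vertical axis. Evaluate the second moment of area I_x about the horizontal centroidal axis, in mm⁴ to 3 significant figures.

I_x ≈ 4.58 × 10⁷ mm⁴

Split into non-overlapping primitives; take the origin at the lower-left of the bounding box.
Bottom plate: 190 × 16, A = 3 040 mm², y = 8 mm, Ī = 64 853 mm⁴.
Web plate: 20 × 160, A = 3 200 mm², y = 96 mm, Ī = 6 826 667 mm⁴.
Top plate: 100 × 20, A = 2 000 mm², y = 186 mm, Ī = 66 667 mm⁴.
Centroid: ȳ = ΣA·y / ΣA = 85.379 mm.
Transfer each piece to the horizontal centroidal axis using Ī + A·d² with d = y − 85.379:
  bottom plate: d = -77.379 mm → contributes +18 266 714 mm⁴
  web plate: d = 10.621 mm → contributes +7 187 669 mm⁴
  top plate: d = 100.62 mm → contributes +20 315 983 mm⁴
Total I = 45 770 365 mm⁴.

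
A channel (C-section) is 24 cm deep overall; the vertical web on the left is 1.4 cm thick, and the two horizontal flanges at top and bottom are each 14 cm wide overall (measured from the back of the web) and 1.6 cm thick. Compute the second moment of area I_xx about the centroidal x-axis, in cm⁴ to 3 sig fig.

I_xx ≈ 6680 cm⁴

Treat the section as a set of non-overlapping primitives; coordinates are from the bounding-box lower-left.
Web: 1.4 × 24, A = 33.6 cm², y = 12 cm, Ī = 1612.8 cm⁴.
Top flange (beyond web): 12.6 × 1.6, A = 20.16 cm², y = 23.2 cm, Ī = 4.3008 cm⁴.
Bottom flange (beyond web): 12.6 × 1.6, A = 20.16 cm², y = 0.8 cm, Ī = 4.3008 cm⁴.
By symmetry the centroid is at mid-height, ȳ = 12 cm.
Transfer each piece to the centroidal x-axis using Ī + A·d² with d = y − 12:
  web: d = 0 cm → contributes +1612.8 cm⁴
  top flange (beyond web): d = 11.2 cm → contributes +2533.2 cm⁴
  bottom flange (beyond web): d = -11.2 cm → contributes +2533.2 cm⁴
Total I = 6679.1 cm⁴.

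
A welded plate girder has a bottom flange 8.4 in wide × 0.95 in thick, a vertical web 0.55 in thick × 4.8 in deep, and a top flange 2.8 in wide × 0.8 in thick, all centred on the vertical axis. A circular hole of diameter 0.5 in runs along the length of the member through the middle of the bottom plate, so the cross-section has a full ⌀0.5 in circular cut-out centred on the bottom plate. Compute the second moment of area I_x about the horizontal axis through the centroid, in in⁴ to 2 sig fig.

Treat the section as a set of non-overlapping primitives; coordinates are from the bounding-box lower-left.
Bottom plate: 8.4 × 0.95, A = 7.98 in², y = 0.475 in, Ī = 0.6002 in⁴.
Web plate: 0.55 × 4.8, A = 2.64 in², y = 3.35 in, Ī = 5.069 in⁴.
Top plate: 2.8 × 0.8, A = 2.24 in², y = 6.15 in, Ī = 0.1195 in⁴.
Hole (subtracted): ⌀0.5, A = 0.1963 in², y = 0.475 in, Ī = 0.003068 in⁴.
Centroid: ȳ = ΣA·y / ΣA = 2.078 in.
Transfer each piece to the horizontal axis through the centroid using Ī + A·d² with d = y − 2.078:
  bottom plate: d = -1.603 in → contributes +21.11 in⁴
  web plate: d = 1.272 in → contributes +9.339 in⁴
  top plate: d = 4.072 in → contributes +37.26 in⁴
  hole: d = -1.603 in → contributes −0.5077 in⁴
Total I = 67.2 in⁴.

I_x ≈ 67 in⁴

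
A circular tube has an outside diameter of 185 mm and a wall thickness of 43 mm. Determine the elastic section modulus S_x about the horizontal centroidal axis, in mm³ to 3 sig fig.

Split into non-overlapping primitives; take the origin at the lower-left of the bounding box.
Outer circle: ⌀185, A = 26 880 mm², y = 92.5 mm, Ī = 57 498 539 mm⁴.
Bore (subtracted): ⌀99, A = 7697.7 mm², y = 92.5 mm, Ī = 4 715 315 mm⁴.
By symmetry the centroid is at mid-height, ȳ = 92.5 mm.
All pieces are centred on the horizontal centroidal axis, so I = ΣĪ (holes subtracted) = 52 783 225 mm⁴.
Extreme fibre distance c = 92.5 mm; S = I/c = 570 629 mm³.

S_x ≈ 5.71 × 10⁵ mm³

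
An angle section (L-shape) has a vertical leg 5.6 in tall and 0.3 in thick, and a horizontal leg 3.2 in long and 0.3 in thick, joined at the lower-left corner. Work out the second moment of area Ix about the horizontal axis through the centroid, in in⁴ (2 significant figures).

Ix ≈ 8.4 in⁴

Treat the section as a set of non-overlapping primitives; coordinates are from the bounding-box lower-left.
Vertical leg: 0.3 × 5.6, A = 1.68 in², y = 2.8 in, Ī = 4.39 in⁴.
Horizontal leg (remainder): 2.9 × 0.3, A = 0.87 in², y = 0.15 in, Ī = 0.006525 in⁴.
Centroid: ȳ = ΣA·y / ΣA = 1.896 in.
Transfer each piece to the horizontal axis through the centroid using Ī + A·d² with d = y − 1.896:
  vertical leg: d = 0.9041 in → contributes +5.764 in⁴
  horizontal leg (remainder): d = -1.746 in → contributes +2.658 in⁴
Total I = 8.422 in⁴.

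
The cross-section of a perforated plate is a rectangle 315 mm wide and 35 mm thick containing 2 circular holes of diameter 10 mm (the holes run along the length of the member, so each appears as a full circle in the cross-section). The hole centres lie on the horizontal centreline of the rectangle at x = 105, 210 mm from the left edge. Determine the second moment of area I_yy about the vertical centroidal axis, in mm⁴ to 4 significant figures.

Treat the section as a set of non-overlapping primitives; coordinates are from the bounding-box lower-left.
Plate: 315 × 35, A = 11 025 mm², x = 157.5 mm, Ī = 91 162 969 mm⁴.
Hole 1 (subtracted): ⌀10, A = 78.5398 mm², x = 105 mm, Ī = 490.874 mm⁴.
Hole 2 (subtracted): ⌀10, A = 78.5398 mm², x = 210 mm, Ī = 490.874 mm⁴.
By symmetry the centroid is at mid-width, x̄ = 157.5 mm.
Transfer each piece to the vertical centroidal axis using Ī + A·d² with d = x − 157.5:
  plate: d = 0 mm → contributes +91 162 969 mm⁴
  hole 1: d = -52.5 mm → contributes −216 966 mm⁴
  hole 2: d = 52.5 mm → contributes −216 966 mm⁴
Total I = 90 729 036 mm⁴.

I_yy ≈ 9.073 × 10⁷ mm⁴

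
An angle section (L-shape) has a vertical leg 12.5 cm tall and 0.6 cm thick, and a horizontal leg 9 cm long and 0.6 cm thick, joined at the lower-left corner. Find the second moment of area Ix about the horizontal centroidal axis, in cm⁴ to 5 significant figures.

Ix ≈ 204.52 cm⁴

Break the section into simple shapes (no overlaps), measuring from the bottom-left corner of the bounding box.
Vertical leg: 0.6 × 12.5, A = 7.5 cm², y = 6.25 cm, Ī = 97.65625 cm⁴.
Horizontal leg (remainder): 8.4 × 0.6, A = 5.04 cm², y = 0.3 cm, Ī = 0.1512 cm⁴.
Centroid: ȳ = ΣA·y / ΣA = 3.858612 cm.
Transfer each piece to the horizontal centroidal axis using Ī + A·d² with d = y − 3.858612:
  vertical leg: d = 2.391388 cm → contributes +140.5468 cm⁴
  horizontal leg (remainder): d = -3.558612 cm → contributes +63.97636 cm⁴
Total I = 204.5231 cm⁴.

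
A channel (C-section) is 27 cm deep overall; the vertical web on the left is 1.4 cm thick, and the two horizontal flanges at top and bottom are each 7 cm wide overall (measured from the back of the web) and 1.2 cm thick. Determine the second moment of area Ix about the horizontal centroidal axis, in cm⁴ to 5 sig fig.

Ix ≈ 4534.5 cm⁴

Decompose the section into non-overlapping parts with the origin at the bottom-left of its bounding rectangle.
Web: 1.4 × 27, A = 37.8 cm², y = 13.5 cm, Ī = 2296.35 cm⁴.
Top flange (beyond web): 5.6 × 1.2, A = 6.72 cm², y = 26.4 cm, Ī = 0.8064 cm⁴.
Bottom flange (beyond web): 5.6 × 1.2, A = 6.72 cm², y = 0.6 cm, Ī = 0.8064 cm⁴.
By symmetry the centroid is at mid-height, ȳ = 13.5 cm.
Transfer each piece to the horizontal centroidal axis using Ī + A·d² with d = y − 13.5:
  web: d = 0 cm → contributes +2296.35 cm⁴
  top flange (beyond web): d = 12.9 cm → contributes +1119.082 cm⁴
  bottom flange (beyond web): d = -12.9 cm → contributes +1119.082 cm⁴
Total I = 4534.513 cm⁴.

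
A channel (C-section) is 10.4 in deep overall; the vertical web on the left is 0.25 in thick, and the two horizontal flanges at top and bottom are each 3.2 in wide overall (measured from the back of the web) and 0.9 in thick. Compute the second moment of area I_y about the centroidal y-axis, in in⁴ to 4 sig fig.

Break the section into simple shapes (no overlaps), measuring from the bottom-left corner of the bounding box.
Web: 0.25 × 10.4, A = 2.6 in², x = 0.125 in, Ī = 0.0135417 in⁴.
Top flange (beyond web): 2.95 × 0.9, A = 2.655 in², x = 1.725 in, Ī = 1.92543 in⁴.
Bottom flange (beyond web): 2.95 × 0.9, A = 2.655 in², x = 1.725 in, Ī = 1.92543 in⁴.
Centroid: x̄ = ΣA·x / ΣA = 1.19908 in.
Transfer each piece to the centroidal y-axis using Ī + A·d² with d = x − 1.19908:
  web: d = -1.07408 in → contributes +3.01305 in⁴
  top flange (beyond web): d = 0.525917 in → contributes +2.65977 in⁴
  bottom flange (beyond web): d = 0.525917 in → contributes +2.65977 in⁴
Total I = 8.33259 in⁴.

I_y ≈ 8.333 in⁴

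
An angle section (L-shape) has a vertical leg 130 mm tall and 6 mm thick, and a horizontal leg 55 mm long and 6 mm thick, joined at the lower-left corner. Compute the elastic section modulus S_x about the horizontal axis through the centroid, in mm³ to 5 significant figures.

Break the section into simple shapes (no overlaps), measuring from the bottom-left corner of the bounding box.
Vertical leg: 6 × 130, A = 780 mm², y = 65 mm, Ī = 1 098 500 mm⁴.
Horizontal leg (remainder): 49 × 6, A = 294 mm², y = 3 mm, Ī = 882 mm⁴.
Centroid: ȳ = ΣA·y / ΣA = 48.02793 mm.
Transfer each piece to the horizontal axis through the centroid using Ī + A·d² with d = y − 48.02793:
  vertical leg: d = 16.97207 mm → contributes +1 323 180 mm⁴
  horizontal leg (remainder): d = -45.02793 mm → contributes +596971.3 mm⁴
Total I = 1 920 151 mm⁴.
Extreme fibre distance c = 81.97207 mm; S = I/c = 23424.46 mm³.

S_x ≈ 2.3424 × 10⁴ mm³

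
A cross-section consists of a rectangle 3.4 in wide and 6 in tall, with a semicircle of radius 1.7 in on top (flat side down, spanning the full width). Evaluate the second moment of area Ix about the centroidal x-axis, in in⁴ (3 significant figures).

Ix ≈ 114 in⁴

Treat the section as a set of non-overlapping primitives; coordinates are from the bounding-box lower-left.
Rectangular body: 3.4 × 6, A = 20.4 in², y = 3 in, Ī = 61.2 in⁴.
Semicircular cap: semicircle r = 1.7, A = 4.5396 in², y = 6.7215 in, Ī = 0.9167 in⁴.
Centroid: ȳ = ΣA·y / ΣA = 3.6774 in.
Transfer each piece to the centroidal x-axis using Ī + A·d² with d = y − 3.6774:
  rectangular body: d = -0.6774 in → contributes +70.561 in⁴
  semicircular cap: d = 3.0441 in → contributes +42.983 in⁴
Total I = 113.54 in⁴.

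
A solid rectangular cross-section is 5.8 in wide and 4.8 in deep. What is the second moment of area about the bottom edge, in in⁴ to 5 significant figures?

I_base ≈ 213.81 in⁴

The section: 5.8 × 4.8, A = 27.84 in², y = 2.4 in, Ī = 53.4528 in⁴.
Transfer it to the base of the section using Ī + A·d² with d = y − 0:
  the section: d = 2.4 in → contributes +213.8112 in⁴
Total I = 213.8112 in⁴.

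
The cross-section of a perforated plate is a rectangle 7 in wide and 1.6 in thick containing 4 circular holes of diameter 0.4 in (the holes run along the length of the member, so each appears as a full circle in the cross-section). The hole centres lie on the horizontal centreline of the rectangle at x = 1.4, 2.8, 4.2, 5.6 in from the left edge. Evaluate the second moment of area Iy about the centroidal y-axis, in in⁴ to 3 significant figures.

Break the section into simple shapes (no overlaps), measuring from the bottom-left corner of the bounding box.
Plate: 7 × 1.6, A = 11.2 in², x = 3.5 in, Ī = 45.733 in⁴.
Hole 1 (subtracted): ⌀0.4, A = 0.12566 in², x = 1.4 in, Ī = 0.0012566 in⁴.
Hole 2 (subtracted): ⌀0.4, A = 0.12566 in², x = 2.8 in, Ī = 0.0012566 in⁴.
Hole 3 (subtracted): ⌀0.4, A = 0.12566 in², x = 4.2 in, Ī = 0.0012566 in⁴.
Hole 4 (subtracted): ⌀0.4, A = 0.12566 in², x = 5.6 in, Ī = 0.0012566 in⁴.
By symmetry the centroid is at mid-width, x̄ = 3.5 in.
Transfer each piece to the centroidal y-axis using Ī + A·d² with d = x − 3.5:
  plate: d = 0 in → contributes +45.733 in⁴
  hole 1: d = -2.1 in → contributes −0.55543 in⁴
  hole 2: d = -0.7 in → contributes −0.062832 in⁴
  hole 3: d = 0.7 in → contributes −0.062832 in⁴
  hole 4: d = 2.1 in → contributes −0.55543 in⁴
Total I = 44.497 in⁴.

Iy ≈ 44.5 in⁴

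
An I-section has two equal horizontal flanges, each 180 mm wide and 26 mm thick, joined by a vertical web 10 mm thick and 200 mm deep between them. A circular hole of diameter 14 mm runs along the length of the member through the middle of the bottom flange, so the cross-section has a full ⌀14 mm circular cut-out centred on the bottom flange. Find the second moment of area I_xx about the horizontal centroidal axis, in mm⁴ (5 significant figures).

Decompose the section into non-overlapping parts with the origin at the bottom-left of its bounding rectangle.
Bottom flange: 180 × 26, A = 4 680 mm², y = 13 mm, Ī = 263 640 mm⁴.
Web: 10 × 200, A = 2 000 mm², y = 126 mm, Ī = 6 666 667 mm⁴.
Top flange: 180 × 26, A = 4 680 mm², y = 239 mm, Ī = 263 640 mm⁴.
Hole (subtracted): ⌀14, A = 153.938 mm², y = 13 mm, Ī = 1885.741 mm⁴.
Centroid: ȳ = ΣA·y / ΣA = 127.5523 mm.
Transfer each piece to the horizontal centroidal axis using Ī + A·d² with d = y − 127.5523:
  bottom flange: d = -114.5523 mm → contributes +61 675 657 mm⁴
  web: d = -1.552285 mm → contributes +6 671 486 mm⁴
  top flange: d = 111.4477 mm → contributes +58 392 016 mm⁴
  hole: d = -114.5523 mm → contributes −2 021 895 mm⁴
Total I = 124 717 264 mm⁴.

I_xx ≈ 1.2472 × 10⁸ mm⁴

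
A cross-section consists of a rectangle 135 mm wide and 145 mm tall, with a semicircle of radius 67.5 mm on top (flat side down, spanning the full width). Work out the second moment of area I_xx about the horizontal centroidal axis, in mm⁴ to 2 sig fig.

Break the section into simple shapes (no overlaps), measuring from the bottom-left corner of the bounding box.
Rectangular body: 135 × 145, A = 19 575 mm², y = 72.5 mm, Ī = 34 297 031 mm⁴.
Semicircular cap: semicircle r = 67.5, A = 7 157 mm², y = 173.6 mm, Ī = 2 278 490 mm⁴.
Centroid: ȳ = ΣA·y / ΣA = 99.58 mm.
Transfer each piece to the horizontal centroidal axis using Ī + A·d² with d = y − 99.58:
  rectangular body: d = -27.08 mm → contributes +48 652 233 mm⁴
  semicircular cap: d = 74.07 mm → contributes +41 541 504 mm⁴
Total I = 90 193 737 mm⁴.

I_xx ≈ 9.0 × 10⁷ mm⁴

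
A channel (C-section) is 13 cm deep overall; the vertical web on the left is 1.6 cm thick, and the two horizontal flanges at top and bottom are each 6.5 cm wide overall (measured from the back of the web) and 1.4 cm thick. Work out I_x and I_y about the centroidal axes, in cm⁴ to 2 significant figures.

Treat the section as a set of non-overlapping primitives; coordinates are from the bounding-box lower-left.
Web: 1.6 × 13, A = 20.8 cm², y = 6.5 cm, Ī = 292.9 cm⁴.
Top flange (beyond web): 4.9 × 1.4, A = 6.86 cm², y = 12.3 cm, Ī = 1.12 cm⁴.
Bottom flange (beyond web): 4.9 × 1.4, A = 6.86 cm², y = 0.7 cm, Ī = 1.12 cm⁴.
By symmetry the centroid is at mid-height, ȳ = 6.5 cm.
Transfer each piece to the centroidal x-axis using Ī + A·d² with d = y − 6.5:
  web: d = 0 cm → contributes +292.9 cm⁴
  top flange (beyond web): d = 5.8 cm → contributes +231.9 cm⁴
  bottom flange (beyond web): d = -5.8 cm → contributes +231.9 cm⁴
Total I = 756.7 cm⁴.
For the y-axis: x̄ = 2.092 cm.
Repeating about the centroidal y-axis gives I_y = 119.2 cm⁴.

I_x ≈ 760 cm⁴, I_y ≈ 120 cm⁴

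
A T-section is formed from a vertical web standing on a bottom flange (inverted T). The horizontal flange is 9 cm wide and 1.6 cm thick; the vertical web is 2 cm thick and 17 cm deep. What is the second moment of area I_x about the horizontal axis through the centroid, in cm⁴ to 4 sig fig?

Decompose the section into non-overlapping parts with the origin at the bottom-left of its bounding rectangle.
Flange: 9 × 1.6, A = 14.4 cm², y = 0.8 cm, Ī = 3.072 cm⁴.
Web: 2 × 17, A = 34 cm², y = 10.1 cm, Ī = 818.833 cm⁴.
Centroid: ȳ = ΣA·y / ΣA = 7.33306 cm.
Transfer each piece to the horizontal axis through the centroid using Ī + A·d² with d = y − 7.33306:
  flange: d = -6.53306 cm → contributes +617.676 cm⁴
  web: d = 2.76694 cm → contributes +1079.14 cm⁴
Total I = 1696.81 cm⁴.

I_x ≈ 1697 cm⁴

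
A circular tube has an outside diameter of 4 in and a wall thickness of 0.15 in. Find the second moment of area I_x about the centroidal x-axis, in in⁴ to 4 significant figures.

I_x ≈ 3.367 in⁴

Break the section into simple shapes (no overlaps), measuring from the bottom-left corner of the bounding box.
Outer circle: ⌀4, A = 12.5664 in², y = 2 in, Ī = 12.5664 in⁴.
Bore (subtracted): ⌀3.7, A = 10.7521 in², y = 2 in, Ī = 9.19977 in⁴.
By symmetry the centroid is at mid-height, ȳ = 2 in.
All pieces are centred on the centroidal x-axis, so I = ΣĪ (holes subtracted) = 3.3666 in⁴.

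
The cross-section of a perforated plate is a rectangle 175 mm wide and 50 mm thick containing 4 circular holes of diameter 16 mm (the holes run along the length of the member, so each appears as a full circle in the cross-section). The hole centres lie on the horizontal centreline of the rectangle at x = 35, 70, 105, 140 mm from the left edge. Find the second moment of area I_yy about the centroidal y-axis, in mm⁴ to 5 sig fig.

I_yy ≈ 2.1086 × 10⁷ mm⁴

Decompose the section into non-overlapping parts with the origin at the bottom-left of its bounding rectangle.
Plate: 175 × 50, A = 8 750 mm², x = 87.5 mm, Ī = 22 330 729 mm⁴.
Hole 1 (subtracted): ⌀16, A = 201.0619 mm², x = 35 mm, Ī = 3216.991 mm⁴.
Hole 2 (subtracted): ⌀16, A = 201.0619 mm², x = 70 mm, Ī = 3216.991 mm⁴.
Hole 3 (subtracted): ⌀16, A = 201.0619 mm², x = 105 mm, Ī = 3216.991 mm⁴.
Hole 4 (subtracted): ⌀16, A = 201.0619 mm², x = 140 mm, Ī = 3216.991 mm⁴.
By symmetry the centroid is at mid-width, x̄ = 87.5 mm.
Transfer each piece to the centroidal y-axis using Ī + A·d² with d = x − 87.5:
  plate: d = 0 mm → contributes +22 330 729 mm⁴
  hole 1: d = -52.5 mm → contributes −557393.9 mm⁴
  hole 2: d = -17.5 mm → contributes −64792.21 mm⁴
  hole 3: d = 17.5 mm → contributes −64792.21 mm⁴
  hole 4: d = 52.5 mm → contributes −557393.9 mm⁴
Total I = 21 086 357 mm⁴.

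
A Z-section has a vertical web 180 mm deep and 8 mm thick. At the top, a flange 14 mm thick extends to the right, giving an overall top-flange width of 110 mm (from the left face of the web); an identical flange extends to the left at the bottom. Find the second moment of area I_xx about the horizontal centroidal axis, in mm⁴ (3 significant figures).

Split into non-overlapping primitives; take the origin at the lower-left of the bounding box.
Web: 8 × 180, A = 1 440 mm², y = 90 mm, Ī = 3 888 000 mm⁴.
Top flange (beyond web): 102 × 14, A = 1 428 mm², y = 173 mm, Ī = 23 324 mm⁴.
Bottom flange (beyond web): 102 × 14, A = 1 428 mm², y = 7 mm, Ī = 23 324 mm⁴.
Centroid: ȳ = ΣA·y / ΣA = 90 mm.
Transfer each piece to the horizontal centroidal axis using Ī + A·d² with d = y − 90:
  web: d = 0 mm → contributes +3 888 000 mm⁴
  top flange (beyond web): d = 83 mm → contributes +9 860 816 mm⁴
  bottom flange (beyond web): d = -83 mm → contributes +9 860 816 mm⁴
Total I = 23 609 632 mm⁴.

I_xx ≈ 2.36 × 10⁷ mm⁴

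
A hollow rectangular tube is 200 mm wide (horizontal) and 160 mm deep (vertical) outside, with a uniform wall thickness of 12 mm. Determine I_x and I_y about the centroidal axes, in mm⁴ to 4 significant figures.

Decompose the section into non-overlapping parts with the origin at the bottom-left of its bounding rectangle.
Outer rectangle: 200 × 160, A = 32 000 mm², y = 80 mm, Ī = 68 266 667 mm⁴.
Inner void (subtracted): 176 × 136, A = 23 936 mm², y = 80 mm, Ī = 36 893 355 mm⁴.
By symmetry the centroid is at mid-height, ȳ = 80 mm.
All pieces are centred on the centroidal x-axis, so I = ΣĪ (holes subtracted) = 31 373 312 mm⁴.
Repeating about the centroidal y-axis gives I_y = 44 879 872 mm⁴.

I_x ≈ 3.137 × 10⁷ mm⁴, I_y ≈ 4.488 × 10⁷ mm⁴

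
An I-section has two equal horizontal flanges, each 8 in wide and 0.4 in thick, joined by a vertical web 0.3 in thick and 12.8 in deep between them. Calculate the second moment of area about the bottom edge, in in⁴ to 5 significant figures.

Treat the section as a set of non-overlapping primitives; coordinates are from the bounding-box lower-left.
Bottom flange: 8 × 0.4, A = 3.2 in², y = 0.2 in, Ī = 0.04266667 in⁴.
Web: 0.3 × 12.8, A = 3.84 in², y = 6.8 in, Ī = 52.4288 in⁴.
Top flange: 8 × 0.4, A = 3.2 in², y = 13.4 in, Ī = 0.04266667 in⁴.
Transfer each piece to the bottom edge using Ī + A·d² with d = y − 0:
  bottom flange: d = 0.2 in → contributes +0.1706667 in⁴
  web: d = 6.8 in → contributes +229.9904 in⁴
  top flange: d = 13.4 in → contributes +574.6347 in⁴
Total I = 804.7957 in⁴.

I_base ≈ 804.80 in⁴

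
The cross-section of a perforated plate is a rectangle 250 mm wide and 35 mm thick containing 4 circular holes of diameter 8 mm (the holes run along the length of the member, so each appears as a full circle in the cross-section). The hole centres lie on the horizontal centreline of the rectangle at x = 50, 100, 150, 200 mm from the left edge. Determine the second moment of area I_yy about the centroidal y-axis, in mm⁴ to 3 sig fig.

I_yy ≈ 4.49 × 10⁷ mm⁴

Treat the section as a set of non-overlapping primitives; coordinates are from the bounding-box lower-left.
Plate: 250 × 35, A = 8 750 mm², x = 125 mm, Ī = 45 572 917 mm⁴.
Hole 1 (subtracted): ⌀8, A = 50.265 mm², x = 50 mm, Ī = 201.06 mm⁴.
Hole 2 (subtracted): ⌀8, A = 50.265 mm², x = 100 mm, Ī = 201.06 mm⁴.
Hole 3 (subtracted): ⌀8, A = 50.265 mm², x = 150 mm, Ī = 201.06 mm⁴.
Hole 4 (subtracted): ⌀8, A = 50.265 mm², x = 200 mm, Ī = 201.06 mm⁴.
By symmetry the centroid is at mid-width, x̄ = 125 mm.
Transfer each piece to the centroidal y-axis using Ī + A·d² with d = x − 125:
  plate: d = 0 mm → contributes +45 572 917 mm⁴
  hole 1: d = -75 mm → contributes −282 944 mm⁴
  hole 2: d = -25 mm → contributes −31 617 mm⁴
  hole 3: d = 25 mm → contributes −31 617 mm⁴
  hole 4: d = 75 mm → contributes −282 944 mm⁴
Total I = 44 943 794 mm⁴.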